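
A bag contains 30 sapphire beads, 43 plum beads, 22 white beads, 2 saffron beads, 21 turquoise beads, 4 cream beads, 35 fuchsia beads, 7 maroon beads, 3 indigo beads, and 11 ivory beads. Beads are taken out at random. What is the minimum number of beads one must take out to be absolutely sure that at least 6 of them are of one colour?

By pigeonhole, the 10 colours are the holes; the beads drawn are the pigeons.
To avoid 6 of any one colour, the worst case takes at most 5 of each colour, or every bead of a colour that has fewer than 5.
That gives 5 + 5 + 5 + 2 + 5 + 4 + 5 + 5 + 3 + 5 = 44 beads with no colour reaching 6.
The next bead forces some colour to 6, so 44 + 1 = 45.

45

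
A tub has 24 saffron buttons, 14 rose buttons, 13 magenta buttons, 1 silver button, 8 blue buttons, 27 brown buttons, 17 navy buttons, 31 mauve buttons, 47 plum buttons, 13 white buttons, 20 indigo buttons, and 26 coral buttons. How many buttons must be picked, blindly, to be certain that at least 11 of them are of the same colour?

By the pigeonhole principle, put each drawn button into a box by colour. The largest draw with every box below 11 takes min(count, 10) from each colour; colours with fewer than 10 contribute all they have.
Σ min(cᵢ, 10) = 10 + 10 + 10 + 1 + 8 + 10 + 10 + 10 + 10 + 10 + 10 + 10 = 109.
Draw number 109 + 1 = 110 must push one box to 11.

110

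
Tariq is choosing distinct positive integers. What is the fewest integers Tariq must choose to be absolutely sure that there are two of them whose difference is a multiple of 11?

Integers whose pairwise differences are multiples of 11 are exactly those sharing a remainder mod 11. The 11 residue classes mod 11 are the pigeonholes.
With 11 integers one could put 1 in each residue class and have no class reach 2.
The 12th integer pushes some class to 2, so 11·1 + 1 = 12.

12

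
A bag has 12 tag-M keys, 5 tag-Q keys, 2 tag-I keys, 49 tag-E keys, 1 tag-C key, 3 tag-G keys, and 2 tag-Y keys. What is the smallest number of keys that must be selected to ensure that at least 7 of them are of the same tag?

26

Pigeonhole: put each drawn key into a box by tag. The largest draw with every box below 7 takes min(count, 6) from each tag; tags with fewer than 6 contribute all they have.
Σ min(cᵢ, 6) = 6 + 5 + 2 + 6 + 1 + 3 + 2 = 25.
Draw number 25 + 1 = 26 must push one box to 7.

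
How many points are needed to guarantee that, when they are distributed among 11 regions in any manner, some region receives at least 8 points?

78

With 77 points one could put exactly 7 in each of the 11 regions, and no region would reach 8.
Pigeonhole: one more point must land in a region that already has 7, giving it 8.
So 11 × 7 + 1 = 78 points are required.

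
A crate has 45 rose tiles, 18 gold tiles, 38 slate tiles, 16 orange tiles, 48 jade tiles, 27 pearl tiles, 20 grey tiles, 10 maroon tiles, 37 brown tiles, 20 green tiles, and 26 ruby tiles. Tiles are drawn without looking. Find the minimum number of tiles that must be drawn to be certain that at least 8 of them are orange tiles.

297

In the worst case for collecting orange tiles, every non-orange tile comes out first.
There are 45 + 18 + 38 + 48 + 27 + 20 + 10 + 37 + 20 + 26 = 289 non-orange tiles altogether.
After those, each further tile must be orange, so 289 + 8 = 297 draws guarantee 8 orange tiles.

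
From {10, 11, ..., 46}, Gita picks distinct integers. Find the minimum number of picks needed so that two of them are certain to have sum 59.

21

Group the elements by complementary pair {x, 59−x}: {13,46}, {14,45}, {15,44}, …, giving 17 two-element pairs and 3 integers whose partner 59−x falls outside [10,46].
Treating each of those 20 groups as a pigeonhole, one can pick one integer per group — 20 integers — with no two summing to 59.
The 21st integer lands in an occupied pair, forcing a sum of 59.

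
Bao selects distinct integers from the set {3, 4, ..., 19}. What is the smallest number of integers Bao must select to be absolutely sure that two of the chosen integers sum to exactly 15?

13

Two chosen integers sum to 15 exactly when both halves of some pair {x, 15−x} with 3 ≤ x ≤ 15−x ≤ 12 are chosen — 5 such pairs.
The remaining 7 elements (those with no distinct partner in range) can never complete a 15-sum, so the worst case takes all of them and one from each pair: 7 + 5 = 12.
The 13th integer has to be the second member of some pair, so 12 + 1 = 13.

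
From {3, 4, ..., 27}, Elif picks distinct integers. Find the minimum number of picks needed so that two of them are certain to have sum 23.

Two chosen integers sum to 23 exactly when both halves of some pair {x, 23−x} with 3 ≤ x ≤ 23−x ≤ 20 are chosen — 9 such pairs.
The remaining 7 elements (those with no distinct partner in range) can never complete a 23-sum, so the worst case takes all of them and one from each pair: 7 + 9 = 16.
By the pigeonhole principle, the 17th integer has to be the second member of some pair, so 16 + 1 = 17.

17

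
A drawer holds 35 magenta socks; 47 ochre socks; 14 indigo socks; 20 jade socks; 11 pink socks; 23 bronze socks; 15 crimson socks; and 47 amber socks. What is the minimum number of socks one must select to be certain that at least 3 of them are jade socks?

195

In the worst case for collecting jade socks, every non-jade sock comes out first.
There are 35 + 47 + 14 + 11 + 23 + 15 + 47 = 192 non-jade socks altogether.
After those, each further sock must be jade, so 192 + 3 = 195 draws guarantee 3 jade socks.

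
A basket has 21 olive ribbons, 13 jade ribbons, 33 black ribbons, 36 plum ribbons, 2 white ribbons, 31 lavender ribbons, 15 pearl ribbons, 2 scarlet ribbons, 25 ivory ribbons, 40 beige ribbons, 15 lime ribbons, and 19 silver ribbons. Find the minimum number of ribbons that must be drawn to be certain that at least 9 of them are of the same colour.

Pigeonhole: put each drawn ribbon into a box by colour. The largest draw with every box below 9 takes min(count, 8) from each colour; colours with fewer than 8 contribute all they have.
Σ min(cᵢ, 8) = 8 + 8 + 8 + 8 + 2 + 8 + 8 + 2 + 8 + 8 + 8 + 8 = 84.
Draw number 84 + 1 = 85 must push one box to 9.

85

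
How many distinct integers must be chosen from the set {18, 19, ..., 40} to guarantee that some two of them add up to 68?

18

Two chosen integers sum to 68 exactly when both halves of some pair {x, 68−x} with 28 ≤ x ≤ 68−x ≤ 40 are chosen — 6 such pairs.
The remaining 11 elements (those with no distinct partner in range) can never complete a 68-sum, so the worst case takes all of them and one from each pair: 11 + 6 = 17.
Pigeonhole: the 18th integer has to be the second member of some pair, so 17 + 1 = 18.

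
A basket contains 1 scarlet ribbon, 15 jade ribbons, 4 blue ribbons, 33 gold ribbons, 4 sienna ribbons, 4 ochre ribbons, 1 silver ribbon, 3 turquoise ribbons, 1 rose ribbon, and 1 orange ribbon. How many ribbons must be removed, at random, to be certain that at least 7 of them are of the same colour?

An adversary could hand out at most 6 ribbons per colour (8 colours run out sooner): 1 + 6 + 4 + 6 + 4 + 4 + 1 + 3 + 1 + 1 = 31 ribbons and still no colour has 7.
One more ribbon lands in a colour already at 6, so 32 draws are enough and 31 are not.

32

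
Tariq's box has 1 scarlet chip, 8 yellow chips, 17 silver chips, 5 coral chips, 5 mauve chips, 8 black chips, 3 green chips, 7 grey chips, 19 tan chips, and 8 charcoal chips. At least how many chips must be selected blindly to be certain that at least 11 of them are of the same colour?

66

An adversary could hand out at most 10 chips per colour (8 colours run out sooner): 1 + 8 + 10 + 5 + 5 + 8 + 3 + 7 + 10 + 8 = 65 chips and still no colour has 11.
Pigeonhole: one more chip lands in a colour already at 10, so 66 draws are enough and 65 are not.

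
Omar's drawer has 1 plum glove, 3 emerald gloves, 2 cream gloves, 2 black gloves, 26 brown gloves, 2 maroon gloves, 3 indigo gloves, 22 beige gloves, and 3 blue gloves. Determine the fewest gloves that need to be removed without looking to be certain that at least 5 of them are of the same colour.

An adversary could hand out at most 4 gloves per colour (7 colours run out sooner): 1 + 3 + 2 + 2 + 4 + 2 + 3 + 4 + 3 = 24 gloves and still no colour has 5.
One more glove lands in a colour already at 4, so 25 draws are enough and 24 are not.

25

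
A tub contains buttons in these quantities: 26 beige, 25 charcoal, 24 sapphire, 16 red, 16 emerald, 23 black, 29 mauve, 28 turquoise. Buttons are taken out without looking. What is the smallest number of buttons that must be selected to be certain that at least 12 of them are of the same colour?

An adversary could hand out at most 11 buttons per colour: 11 + 11 + 11 + 11 + 11 + 11 + 11 + 11 = 88 buttons and still no colour has 12.
One more button lands in a colour already at 11, so 89 draws are enough and 88 are not.

89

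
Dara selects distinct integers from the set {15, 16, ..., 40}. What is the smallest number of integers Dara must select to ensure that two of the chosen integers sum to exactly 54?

Two chosen integers sum to 54 exactly when both halves of some pair {x, 54−x} with 15 ≤ x ≤ 54−x ≤ 39 are chosen — 12 such pairs.
The remaining 2 elements (those with no distinct partner in range) can never complete a 54-sum, so the worst case takes all of them and one from each pair: 2 + 12 = 14.
The 15th integer has to be the second member of some pair, so 14 + 1 = 15.

15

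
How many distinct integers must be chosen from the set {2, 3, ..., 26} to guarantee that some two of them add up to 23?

A set avoiding the sum 23 can contain at most one of each pair {x, 23−x}, plus the 5 elements whose complement lies outside the range.
The integers 12, …, 26 (15 of them) are such a set: any two sum to at least 12+13 = 25 > 23.
Any 16th integer completes one of the 10 pairs, so 16 choices force a sum of 23.

16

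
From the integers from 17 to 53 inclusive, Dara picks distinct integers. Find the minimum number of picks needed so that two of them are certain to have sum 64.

Group the elements by complementary pair {x, 64−x}: {17,47}, {18,46}, {19,45}, …, giving 15 two-element pairs, the single value 32 (it cannot pair with itself since the integers are distinct), and 6 integers whose partner 64−x falls outside [17,53].
Pigeonhole: treating each of those 22 groups as a pigeonhole, one can pick one integer per group — 22 integers — with no two summing to 64.
The 23rd integer lands in an occupied pair, forcing a sum of 64.

23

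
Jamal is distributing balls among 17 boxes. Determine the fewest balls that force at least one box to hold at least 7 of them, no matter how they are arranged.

103

With 102 balls one could put exactly 6 in each of the 17 boxes, and no box would reach 7.
By the pigeonhole principle, one more ball must land in a box that already has 6, giving it 7.
So 17 × 6 + 1 = 103 balls are required.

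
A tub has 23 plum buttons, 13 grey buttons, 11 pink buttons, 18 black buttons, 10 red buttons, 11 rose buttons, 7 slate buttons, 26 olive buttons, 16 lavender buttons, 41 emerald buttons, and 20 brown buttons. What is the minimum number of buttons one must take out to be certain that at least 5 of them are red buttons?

In the worst case for collecting red buttons, every non-red button comes out first.
There are 23 + 13 + 11 + 18 + 11 + 7 + 26 + 16 + 41 + 20 = 186 non-red buttons altogether.
After those, each further button must be red, so 186 + 5 = 191 draws guarantee 5 red buttons.

191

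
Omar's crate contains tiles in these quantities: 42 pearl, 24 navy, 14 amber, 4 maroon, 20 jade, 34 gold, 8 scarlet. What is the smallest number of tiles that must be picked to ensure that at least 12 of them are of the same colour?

By the pigeonhole principle, the 7 colours are the holes; the tiles drawn are the pigeons.
To avoid 12 of any one colour, the worst case takes at most 11 of each colour, or every tile of a colour that has fewer than 11.
That gives 11 + 11 + 11 + 4 + 11 + 11 + 8 = 67 tiles with no colour reaching 12.
The next tile forces some colour to 12, so 67 + 1 = 68.

68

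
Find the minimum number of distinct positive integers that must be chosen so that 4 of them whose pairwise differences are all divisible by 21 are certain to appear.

64

Integers whose pairwise differences are multiples of 21 are exactly those sharing a remainder mod 21. The 21 residue classes mod 21 are the pigeonholes.
With 63 integers one could put 3 in each residue class and have no class reach 4.
The 64th integer pushes some class to 4, so 21·3 + 1 = 64.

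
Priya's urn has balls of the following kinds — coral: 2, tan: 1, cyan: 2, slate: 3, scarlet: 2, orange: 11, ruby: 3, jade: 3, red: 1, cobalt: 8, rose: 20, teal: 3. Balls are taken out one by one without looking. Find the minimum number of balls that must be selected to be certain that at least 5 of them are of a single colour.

By pigeonhole, the 12 colours are the holes; the balls drawn are the pigeons.
To avoid 5 of any one colour, the worst case takes at most 4 of each colour, or every ball of a colour that has fewer than 4.
That gives 2 + 1 + 2 + 3 + 2 + 4 + 3 + 3 + 1 + 4 + 4 + 3 = 32 balls with no colour reaching 5.
The next ball forces some colour to 5, so 32 + 1 = 33.

33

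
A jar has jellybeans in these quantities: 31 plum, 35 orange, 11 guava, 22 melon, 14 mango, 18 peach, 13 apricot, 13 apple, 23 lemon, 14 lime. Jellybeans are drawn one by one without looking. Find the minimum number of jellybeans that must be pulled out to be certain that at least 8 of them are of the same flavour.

An adversary could hand out at most 7 jellybeans per flavour: 7 + 7 + 7 + 7 + 7 + 7 + 7 + 7 + 7 + 7 = 70 jellybeans and still no flavour has 8.
One more jellybean lands in a flavour already at 7, so 71 draws are enough and 70 are not.

71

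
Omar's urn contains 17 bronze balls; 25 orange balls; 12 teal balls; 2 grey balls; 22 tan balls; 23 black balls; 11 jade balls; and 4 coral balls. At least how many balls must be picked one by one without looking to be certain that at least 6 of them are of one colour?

By the pigeonhole principle, put each drawn ball into a box by colour. The largest draw with every box below 6 takes min(count, 5) from each colour; colours with fewer than 5 contribute all they have.
Σ min(cᵢ, 5) = 5 + 5 + 5 + 2 + 5 + 5 + 5 + 4 = 36.
Draw number 36 + 1 = 37 must push one box to 6.

37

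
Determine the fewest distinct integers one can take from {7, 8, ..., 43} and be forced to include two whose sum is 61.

Two chosen integers sum to 61 exactly when both halves of some pair {x, 61−x} with 18 ≤ x ≤ 61−x ≤ 43 are chosen — 13 such pairs.
The remaining 11 elements (those with no distinct partner in range) can never complete a 61-sum, so the worst case takes all of them and one from each pair: 11 + 13 = 24.
By pigeonhole, the 25th integer has to be the second member of some pair, so 24 + 1 = 25.

25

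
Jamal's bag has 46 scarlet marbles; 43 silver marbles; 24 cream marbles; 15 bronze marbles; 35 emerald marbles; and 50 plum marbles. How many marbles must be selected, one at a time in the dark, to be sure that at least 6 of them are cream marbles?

195

In the worst case for collecting cream marbles, every non-cream marble comes out first.
There are 46 + 43 + 15 + 35 + 50 = 189 non-cream marbles altogether.
After those, each further marble must be cream, so 189 + 6 = 195 draws guarantee 6 cream marbles.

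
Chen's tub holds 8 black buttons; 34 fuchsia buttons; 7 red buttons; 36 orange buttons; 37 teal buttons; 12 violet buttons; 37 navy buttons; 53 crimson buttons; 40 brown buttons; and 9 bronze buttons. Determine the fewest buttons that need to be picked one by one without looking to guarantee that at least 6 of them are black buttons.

In the worst case for collecting black buttons, every non-black button comes out first.
There are 34 + 7 + 36 + 37 + 12 + 37 + 53 + 40 + 9 = 265 non-black buttons altogether.
After those, each further button must be black, so 265 + 6 = 271 draws guarantee 6 black buttons.

271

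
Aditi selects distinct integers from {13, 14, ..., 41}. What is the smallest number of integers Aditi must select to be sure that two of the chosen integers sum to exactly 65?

A set avoiding the sum 65 can contain at most one of each pair {x, 65−x}, plus the 11 elements whose complement lies outside the range.
The integers 13, …, 32 (20 of them) are such a set: any two sum to at least 13+14 = 27 and at most 31+32 = 63 < 65.
Pigeonhole: any 21st integer completes one of the 9 pairs, so 21 choices force a sum of 65.

21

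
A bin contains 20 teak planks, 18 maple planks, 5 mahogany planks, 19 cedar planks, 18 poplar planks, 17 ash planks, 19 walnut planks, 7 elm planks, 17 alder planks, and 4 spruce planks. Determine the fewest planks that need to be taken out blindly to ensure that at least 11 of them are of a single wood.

An adversary could hand out at most 10 planks per wood (mahogany, elm, spruce run out sooner): 10 + 10 + 5 + 10 + 10 + 10 + 10 + 7 + 10 + 4 = 86 planks and still no wood has 11.
One more plank lands in a wood already at 10, so 87 draws are enough and 86 are not.

87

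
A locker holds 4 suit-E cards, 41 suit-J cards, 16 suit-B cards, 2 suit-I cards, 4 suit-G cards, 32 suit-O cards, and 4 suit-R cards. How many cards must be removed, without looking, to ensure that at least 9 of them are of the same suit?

The 7 suits are the holes; the cards drawn are the pigeons.
To avoid 9 of any one suit, the worst case takes at most 8 of each suit, or every card of a suit that has fewer than 8.
That gives 4 + 8 + 8 + 2 + 4 + 8 + 4 = 38 cards with no suit reaching 9.
The next card forces some suit to 9, so 38 + 1 = 39.

39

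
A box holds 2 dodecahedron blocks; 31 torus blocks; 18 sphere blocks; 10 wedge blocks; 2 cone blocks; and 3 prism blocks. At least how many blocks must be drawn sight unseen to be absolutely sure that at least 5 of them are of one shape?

Pigeonhole: put each drawn block into a box by shape. The largest draw with every box below 5 takes min(count, 4) from each shape; shapes with fewer than 4 contribute all they have.
Σ min(cᵢ, 4) = 2 + 4 + 4 + 4 + 2 + 3 = 19.
Draw number 19 + 1 = 20 must push one box to 5.

20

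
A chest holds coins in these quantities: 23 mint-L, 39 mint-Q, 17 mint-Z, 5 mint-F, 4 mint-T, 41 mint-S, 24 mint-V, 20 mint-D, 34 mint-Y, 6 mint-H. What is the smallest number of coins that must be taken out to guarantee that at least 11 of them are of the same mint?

86

Put each drawn coin into a box by mint. The largest draw with every box below 11 takes min(count, 10) from each mint; mints with fewer than 10 contribute all they have.
Σ min(cᵢ, 10) = 10 + 10 + 10 + 5 + 4 + 10 + 10 + 10 + 10 + 6 = 85.
Draw number 85 + 1 = 86 must push one box to 11.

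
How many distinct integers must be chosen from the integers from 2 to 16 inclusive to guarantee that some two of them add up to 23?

Two chosen integers sum to 23 exactly when both halves of some pair {x, 23−x} with 7 ≤ x ≤ 23−x ≤ 16 are chosen — 5 such pairs.
The remaining 5 elements (those with no distinct partner in range) can never complete a 23-sum, so the worst case takes all of them and one from each pair: 5 + 5 = 10.
By pigeonhole, the 11th integer has to be the second member of some pair, so 10 + 1 = 11.

11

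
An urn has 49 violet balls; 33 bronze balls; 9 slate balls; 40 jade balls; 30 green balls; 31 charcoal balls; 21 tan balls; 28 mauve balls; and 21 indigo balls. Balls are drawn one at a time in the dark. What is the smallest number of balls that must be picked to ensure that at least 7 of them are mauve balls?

In the worst case for collecting mauve balls, every non-mauve ball comes out first.
There are 49 + 33 + 9 + 40 + 30 + 31 + 21 + 21 = 234 non-mauve balls altogether.
After those, each further ball must be mauve, so 234 + 7 = 241 draws guarantee 7 mauve balls.

241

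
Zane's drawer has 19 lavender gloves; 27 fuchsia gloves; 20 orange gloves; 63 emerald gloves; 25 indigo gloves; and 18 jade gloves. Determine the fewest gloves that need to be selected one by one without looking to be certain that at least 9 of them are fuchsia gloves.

In the worst case for collecting fuchsia gloves, every non-fuchsia glove comes out first.
There are 19 + 20 + 63 + 25 + 18 = 145 non-fuchsia gloves altogether.
After those, each further glove must be fuchsia, so 145 + 9 = 154 draws guarantee 9 fuchsia gloves.

154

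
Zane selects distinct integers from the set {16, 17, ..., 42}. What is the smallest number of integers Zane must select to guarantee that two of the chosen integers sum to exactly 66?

Group the elements by complementary pair {x, 66−x}: {24,42}, {25,41}, {26,40}, …, giving 9 two-element pairs, the single value 33 (it cannot pair with itself since the integers are distinct), and 8 integers whose partner 66−x falls outside [16,42].
By pigeonhole, treating each of those 18 groups as a pigeonhole, one can pick one integer per group — 18 integers — with no two summing to 66.
The 19th integer lands in an occupied pair, forcing a sum of 66.

19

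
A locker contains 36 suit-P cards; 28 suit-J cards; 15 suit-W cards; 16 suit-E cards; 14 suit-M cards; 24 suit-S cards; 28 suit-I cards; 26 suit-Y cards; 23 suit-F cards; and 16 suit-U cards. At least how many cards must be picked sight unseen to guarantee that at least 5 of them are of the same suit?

An adversary could hand out at most 4 cards per suit: 4 + 4 + 4 + 4 + 4 + 4 + 4 + 4 + 4 + 4 = 40 cards and still no suit has 5.
Pigeonhole: one more card lands in a suit already at 4, so 41 draws are enough and 40 are not.

41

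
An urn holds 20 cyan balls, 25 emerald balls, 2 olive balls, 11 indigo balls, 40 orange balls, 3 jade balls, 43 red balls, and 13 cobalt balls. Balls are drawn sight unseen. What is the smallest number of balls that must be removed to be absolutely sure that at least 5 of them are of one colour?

30

The 8 colours are the holes; the balls drawn are the pigeons.
To avoid 5 of any one colour, the worst case takes at most 4 of each colour, or every ball of a colour that has fewer than 4.
That gives 4 + 4 + 2 + 4 + 4 + 3 + 4 + 4 = 29 balls with no colour reaching 5.
The next ball forces some colour to 5, so 29 + 1 = 30.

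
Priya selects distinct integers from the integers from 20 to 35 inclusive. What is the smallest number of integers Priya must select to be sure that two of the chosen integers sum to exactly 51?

11

Group the elements by complementary pair {x, 51−x}: {20,31}, {21,30}, {22,29}, …, giving 6 two-element pairs and 4 integers whose partner 51−x falls outside [20,35].
Treating each of those 10 groups as a pigeonhole, one can pick one integer per group — 10 integers — with no two summing to 51.
The 11th integer lands in an occupied pair, forcing a sum of 51.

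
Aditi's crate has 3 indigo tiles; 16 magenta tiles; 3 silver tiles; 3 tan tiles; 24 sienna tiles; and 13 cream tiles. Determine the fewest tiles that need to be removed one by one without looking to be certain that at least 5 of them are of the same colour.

The 6 colours are the holes; the tiles drawn are the pigeons.
To avoid 5 of any one colour, the worst case takes at most 4 of each colour, or every tile of a colour that has fewer than 4.
That gives 3 + 4 + 3 + 3 + 4 + 4 = 21 tiles with no colour reaching 5.
The next tile forces some colour to 5, so 21 + 1 = 22.

22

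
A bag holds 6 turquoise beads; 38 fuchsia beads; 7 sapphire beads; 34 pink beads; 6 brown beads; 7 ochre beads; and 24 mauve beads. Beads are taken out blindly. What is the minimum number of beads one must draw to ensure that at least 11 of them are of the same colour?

Pigeonhole: the 7 colours are the holes; the beads drawn are the pigeons.
To avoid 11 of any one colour, the worst case takes at most 10 of each colour, or every bead of a colour that has fewer than 10.
That gives 6 + 10 + 7 + 10 + 6 + 7 + 10 = 56 beads with no colour reaching 11.
The next bead forces some colour to 11, so 56 + 1 = 57.

57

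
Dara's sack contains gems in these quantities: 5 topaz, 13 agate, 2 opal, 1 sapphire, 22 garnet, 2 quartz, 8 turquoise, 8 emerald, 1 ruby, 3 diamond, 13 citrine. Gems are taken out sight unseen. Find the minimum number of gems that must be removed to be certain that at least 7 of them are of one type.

An adversary could hand out at most 6 gems per type (6 types run out sooner): 5 + 6 + 2 + 1 + 6 + 2 + 6 + 6 + 1 + 3 + 6 = 44 gems and still no type has 7.
Pigeonhole: one more gem lands in a type already at 6, so 45 draws are enough and 44 are not.

45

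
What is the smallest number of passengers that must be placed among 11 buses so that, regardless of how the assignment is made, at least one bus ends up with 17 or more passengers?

With 176 passengers one could put exactly 16 in each of the 11 buses, and no bus would reach 17.
By the pigeonhole principle, one more passenger must land in a bus that already has 16, giving it 17.
So 11 × 16 + 1 = 177 passengers are required.

177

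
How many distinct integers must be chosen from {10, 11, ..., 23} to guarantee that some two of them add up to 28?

11

Group the elements by complementary pair {x, 28−x}: {10,18}, {11,17}, {12,16}, …, giving 4 two-element pairs, the single value 14 (it cannot pair with itself since the integers are distinct), and 5 integers whose partner 28−x falls outside [10,23].
Treating each of those 10 groups as a pigeonhole, one can pick one integer per group — 10 integers — with no two summing to 28.
The 11th integer lands in an occupied pair, forcing a sum of 28.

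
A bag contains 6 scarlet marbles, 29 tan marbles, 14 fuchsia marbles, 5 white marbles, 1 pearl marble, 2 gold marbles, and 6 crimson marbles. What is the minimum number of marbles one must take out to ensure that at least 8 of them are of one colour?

35

The 7 colours are the holes; the marbles drawn are the pigeons.
To avoid 8 of any one colour, the worst case takes at most 7 of each colour, or every marble of a colour that has fewer than 7.
That gives 6 + 7 + 7 + 5 + 1 + 2 + 6 = 34 marbles with no colour reaching 8.
The next marble forces some colour to 8, so 34 + 1 = 35.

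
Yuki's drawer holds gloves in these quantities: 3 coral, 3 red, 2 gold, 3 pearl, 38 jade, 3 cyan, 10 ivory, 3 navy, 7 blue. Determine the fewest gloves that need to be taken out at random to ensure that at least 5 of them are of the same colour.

30

Put each drawn glove into a box by colour. The largest draw with every box below 5 takes min(count, 4) from each colour; colours with fewer than 4 contribute all they have.
Σ min(cᵢ, 4) = 3 + 3 + 2 + 3 + 4 + 3 + 4 + 3 + 4 = 29.
Draw number 29 + 1 = 30 must push one box to 5.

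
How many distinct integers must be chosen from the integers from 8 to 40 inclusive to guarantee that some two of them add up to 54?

Two chosen integers sum to 54 exactly when both halves of some pair {x, 54−x} with 14 ≤ x ≤ 54−x ≤ 40 are chosen — 13 such pairs.
The remaining 7 elements (those with no distinct partner in range) can never complete a 54-sum, so the worst case takes all of them and one from each pair: 7 + 13 = 20.
The 21st integer has to be the second member of some pair, so 20 + 1 = 21.

21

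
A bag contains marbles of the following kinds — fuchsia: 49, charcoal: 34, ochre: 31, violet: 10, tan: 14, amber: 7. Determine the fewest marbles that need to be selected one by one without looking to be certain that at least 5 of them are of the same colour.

25

Pigeonhole: the 6 colours are the holes; the marbles drawn are the pigeons.
To avoid 5 of any one colour, the worst case takes at most 4 of each colour.
That gives 4 + 4 + 4 + 4 + 4 + 4 = 24 marbles with no colour reaching 5.
The next marble forces some colour to 5, so 24 + 1 = 25.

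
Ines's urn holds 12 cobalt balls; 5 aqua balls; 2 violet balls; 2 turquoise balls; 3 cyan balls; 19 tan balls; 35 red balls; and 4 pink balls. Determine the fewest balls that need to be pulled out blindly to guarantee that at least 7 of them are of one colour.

35

By pigeonhole, the 8 colours are the holes; the balls drawn are the pigeons.
To avoid 7 of any one colour, the worst case takes at most 6 of each colour, or every ball of a colour that has fewer than 6.
That gives 6 + 5 + 2 + 2 + 3 + 6 + 6 + 4 = 34 balls with no colour reaching 7.
The next ball forces some colour to 7, so 34 + 1 = 35.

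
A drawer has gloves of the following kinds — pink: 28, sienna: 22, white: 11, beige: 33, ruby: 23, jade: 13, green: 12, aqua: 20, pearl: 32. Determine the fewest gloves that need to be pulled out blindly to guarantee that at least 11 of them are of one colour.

91

By pigeonhole, put each drawn glove into a box by colour. The largest draw with every box below 11 takes min(count, 10) from each colour.
Σ min(cᵢ, 10) = 10 + 10 + 10 + 10 + 10 + 10 + 10 + 10 + 10 = 90.
Draw number 90 + 1 = 91 must push one box to 11.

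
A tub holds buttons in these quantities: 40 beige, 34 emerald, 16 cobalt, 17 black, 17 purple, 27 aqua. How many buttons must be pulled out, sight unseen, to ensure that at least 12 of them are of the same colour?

67

An adversary could hand out at most 11 buttons per colour: 11 + 11 + 11 + 11 + 11 + 11 = 66 buttons and still no colour has 12.
One more button lands in a colour already at 11, so 67 draws are enough and 66 are not.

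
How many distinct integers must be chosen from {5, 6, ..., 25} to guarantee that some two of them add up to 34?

Two chosen integers sum to 34 exactly when both halves of some pair {x, 34−x} with 9 ≤ x ≤ 34−x ≤ 25 are chosen — 8 such pairs.
The remaining 5 elements (those with no distinct partner in range) can never complete a 34-sum, so the worst case takes all of them and one from each pair: 5 + 8 = 13.
The 14th integer has to be the second member of some pair, so 13 + 1 = 14.

14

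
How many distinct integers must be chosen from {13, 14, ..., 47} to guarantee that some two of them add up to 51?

Group the elements by complementary pair {x, 51−x}: {13,38}, {14,37}, {15,36}, …, giving 13 two-element pairs and 9 integers whose partner 51−x falls outside [13,47].
By the pigeonhole principle, treating each of those 22 groups as a pigeonhole, one can pick one integer per group — 22 integers — with no two summing to 51.
The 23rd integer lands in an occupied pair, forcing a sum of 51.

23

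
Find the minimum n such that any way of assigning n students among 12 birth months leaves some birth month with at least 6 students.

61

With 60 students one could put exactly 5 in each of the 12 birth months, and no birth month would reach 6.
One more student must land in a birth month that already has 5, giving it 6.
So 12 × 5 + 1 = 61 students are required.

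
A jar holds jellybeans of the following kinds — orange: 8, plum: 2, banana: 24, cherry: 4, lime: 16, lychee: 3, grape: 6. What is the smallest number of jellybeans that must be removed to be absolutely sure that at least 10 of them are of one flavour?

42

Pigeonhole: put each drawn jellybean into a box by flavour. The largest draw with every box below 10 takes min(count, 9) from each flavour; flavours with fewer than 9 contribute all they have.
Σ min(cᵢ, 9) = 8 + 2 + 9 + 4 + 9 + 3 + 6 = 41.
Draw number 41 + 1 = 42 must push one box to 10.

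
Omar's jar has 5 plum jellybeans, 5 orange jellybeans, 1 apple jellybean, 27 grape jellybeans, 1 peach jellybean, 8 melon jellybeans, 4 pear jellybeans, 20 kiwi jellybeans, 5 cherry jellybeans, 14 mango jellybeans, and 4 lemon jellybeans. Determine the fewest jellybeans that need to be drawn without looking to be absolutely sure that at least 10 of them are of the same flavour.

61

By pigeonhole, put each drawn jellybean into a box by flavour. The largest draw with every box below 10 takes min(count, 9) from each flavour; flavours with fewer than 9 contribute all they have.
Σ min(cᵢ, 9) = 5 + 5 + 1 + 9 + 1 + 8 + 4 + 9 + 5 + 9 + 4 = 60.
Draw number 60 + 1 = 61 must push one box to 10.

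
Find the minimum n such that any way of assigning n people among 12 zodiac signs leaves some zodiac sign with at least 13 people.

145

With 144 people one could put exactly 12 in each of the 12 zodiac signs, and no zodiac sign would reach 13.
By the pigeonhole principle, one more person must land in a zodiac sign that already has 12, giving it 13.
So 12 × 12 + 1 = 145 people are required.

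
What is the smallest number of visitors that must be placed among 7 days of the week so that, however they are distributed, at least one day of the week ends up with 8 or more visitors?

50

With 49 visitors one could put exactly 7 in each of the 7 days of the week, and no day of the week would reach 8.
One more visitor must land in a day of the week that already has 7, giving it 8.
So 7 × 7 + 1 = 50 visitors are required.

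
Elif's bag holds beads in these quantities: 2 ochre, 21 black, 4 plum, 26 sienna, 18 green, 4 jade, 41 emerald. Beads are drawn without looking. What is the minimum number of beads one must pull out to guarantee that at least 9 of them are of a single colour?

Pigeonhole: the 7 colours are the holes; the beads drawn are the pigeons.
To avoid 9 of any one colour, the worst case takes at most 8 of each colour, or every bead of a colour that has fewer than 8.
That gives 2 + 8 + 4 + 8 + 8 + 4 + 8 = 42 beads with no colour reaching 9.
The next bead forces some colour to 9, so 42 + 1 = 43.

43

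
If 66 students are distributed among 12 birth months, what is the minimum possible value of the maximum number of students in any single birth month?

By pigeonhole, the 12 birth months are the holes and the 66 students are the pigeons.
If every birth month held at most 5 students, the total would be at most 12 × 5 = 60, which is less than 66.
So some birth month holds at least ⌈66/12⌉ = 6 students.

6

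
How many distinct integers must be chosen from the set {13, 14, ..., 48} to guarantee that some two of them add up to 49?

Group the elements by complementary pair {x, 49−x}: {13,36}, {14,35}, {15,34}, …, giving 12 two-element pairs and 12 integers whose partner 49−x falls outside [13,48].
Treating each of those 24 groups as a pigeonhole, one can pick one integer per group — 24 integers — with no two summing to 49.
The 25th integer lands in an occupied pair, forcing a sum of 49.

25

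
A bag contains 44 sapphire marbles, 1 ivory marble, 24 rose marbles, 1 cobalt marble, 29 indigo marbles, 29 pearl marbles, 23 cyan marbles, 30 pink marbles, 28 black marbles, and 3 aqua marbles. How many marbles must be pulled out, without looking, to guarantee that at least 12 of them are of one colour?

83

Pigeonhole: the 10 colours are the holes; the marbles drawn are the pigeons.
To avoid 12 of any one colour, the worst case takes at most 11 of each colour, or every marble of a colour that has fewer than 11.
That gives 11 + 1 + 11 + 1 + 11 + 11 + 11 + 11 + 11 + 3 = 82 marbles with no colour reaching 12.
The next marble forces some colour to 12, so 82 + 1 = 83.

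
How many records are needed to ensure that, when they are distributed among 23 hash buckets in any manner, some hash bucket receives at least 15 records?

323

With 322 records one could put exactly 14 in each of the 23 hash buckets, and no hash bucket would reach 15.
One more record must land in a hash bucket that already has 14, giving it 15.
So 23 × 14 + 1 = 323 records are required.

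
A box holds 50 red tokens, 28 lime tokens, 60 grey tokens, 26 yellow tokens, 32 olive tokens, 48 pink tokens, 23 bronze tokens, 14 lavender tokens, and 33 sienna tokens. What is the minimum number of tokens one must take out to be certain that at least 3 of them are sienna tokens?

284

In the worst case for collecting sienna tokens, every non-sienna token comes out first.
There are 50 + 28 + 60 + 26 + 32 + 48 + 23 + 14 = 281 non-sienna tokens altogether.
After those, each further token must be sienna, so 281 + 3 = 284 draws guarantee 3 sienna tokens.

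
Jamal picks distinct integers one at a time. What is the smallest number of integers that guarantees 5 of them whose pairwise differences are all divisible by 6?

25

Integers whose pairwise differences are multiples of 6 are exactly those sharing a remainder mod 6. The 6 residue classes mod 6 are the pigeonholes.
With 24 integers one could put 4 in each residue class and have no class reach 5.
The 25th integer pushes some class to 5, so 6·4 + 1 = 25.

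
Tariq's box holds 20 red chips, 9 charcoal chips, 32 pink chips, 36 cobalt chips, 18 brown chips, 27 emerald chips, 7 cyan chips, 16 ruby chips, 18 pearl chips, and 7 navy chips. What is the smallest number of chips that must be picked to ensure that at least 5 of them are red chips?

In the worst case for collecting red chips, every non-red chip comes out first.
There are 9 + 32 + 36 + 18 + 27 + 7 + 16 + 18 + 7 = 170 non-red chips altogether.
After those, each further chip must be red, so 170 + 5 = 175 draws guarantee 5 red chips.

175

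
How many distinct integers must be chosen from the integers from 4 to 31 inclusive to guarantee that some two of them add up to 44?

Group the elements by complementary pair {x, 44−x}: {13,31}, {14,30}, {15,29}, …, giving 9 two-element pairs, the single value 22 (it cannot pair with itself since the integers are distinct), and 9 integers whose partner 44−x falls outside [4,31].
Treating each of those 19 groups as a pigeonhole, one can pick one integer per group — 19 integers — with no two summing to 44.
The 20th integer lands in an occupied pair, forcing a sum of 44.

20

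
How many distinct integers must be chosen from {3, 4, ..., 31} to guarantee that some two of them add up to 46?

22

A set avoiding the sum 46 can contain at most one of each pair {x, 46−x}, plus the 13 elements whose complement lies outside the range or equal to its own complement.
The integers 3, …, 23 (21 of them) are such a set: any two sum to at least 3+4 = 7 and at most 22+23 = 45 < 46.
By the pigeonhole principle, any 22nd integer completes one of the 8 pairs, so 22 choices force a sum of 46.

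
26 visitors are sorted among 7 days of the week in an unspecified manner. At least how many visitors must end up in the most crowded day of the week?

The 7 days of the week are the holes and the 26 visitors are the pigeons.
If every day of the week held at most 3 visitors, the total would be at most 7 × 3 = 21, which is less than 26.
So some day of the week holds at least ⌈26/7⌉ = 4 visitors.

4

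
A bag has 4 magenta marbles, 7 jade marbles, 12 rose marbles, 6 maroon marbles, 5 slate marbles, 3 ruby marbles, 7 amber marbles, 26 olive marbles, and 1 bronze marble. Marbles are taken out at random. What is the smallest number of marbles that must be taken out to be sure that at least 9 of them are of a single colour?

By the pigeonhole principle, put each drawn marble into a box by colour. The largest draw with every box below 9 takes min(count, 8) from each colour; colours with fewer than 8 contribute all they have.
Σ min(cᵢ, 8) = 4 + 7 + 8 + 6 + 5 + 3 + 7 + 8 + 1 = 49.
Draw number 49 + 1 = 50 must push one box to 9.

50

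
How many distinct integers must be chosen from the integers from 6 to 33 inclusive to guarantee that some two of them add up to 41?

16

A set avoiding the sum 41 can contain at most one of each pair {x, 41−x}, plus the 2 elements whose complement lies outside the range.
The integers 6, …, 20 (15 of them) are such a set: any two sum to at least 6+7 = 13 and at most 19+20 = 39 < 41.
By pigeonhole, any 16th integer completes one of the 13 pairs, so 16 choices force a sum of 41.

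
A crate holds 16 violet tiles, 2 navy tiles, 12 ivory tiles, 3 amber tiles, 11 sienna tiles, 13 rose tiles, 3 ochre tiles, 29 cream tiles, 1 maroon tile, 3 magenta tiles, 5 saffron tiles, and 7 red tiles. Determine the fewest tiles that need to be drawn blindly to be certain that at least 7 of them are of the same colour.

54

The 12 colours are the holes; the tiles drawn are the pigeons.
To avoid 7 of any one colour, the worst case takes at most 6 of each colour, or every tile of a colour that has fewer than 6.
That gives 6 + 2 + 6 + 3 + 6 + 6 + 3 + 6 + 1 + 3 + 5 + 6 = 53 tiles with no colour reaching 7.
The next tile forces some colour to 7, so 53 + 1 = 54.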